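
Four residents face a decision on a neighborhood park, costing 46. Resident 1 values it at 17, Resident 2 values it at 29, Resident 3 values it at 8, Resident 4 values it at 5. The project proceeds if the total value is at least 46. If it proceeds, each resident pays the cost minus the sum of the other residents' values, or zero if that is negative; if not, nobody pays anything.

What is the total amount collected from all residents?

Total value 59 ≥ cost 46, so it is built.
Resident 1: others sum to 42; max(0, 46 - 42) = 4.
Resident 2: others sum to 30; max(0, 46 - 30) = 16.
Resident 3: others sum to 51; max(0, 46 - 51) = 0.
Resident 4: others sum to 54; max(0, 46 - 54) = 0.
Total collected = 4 + 16 + 0 + 0 = 20.

20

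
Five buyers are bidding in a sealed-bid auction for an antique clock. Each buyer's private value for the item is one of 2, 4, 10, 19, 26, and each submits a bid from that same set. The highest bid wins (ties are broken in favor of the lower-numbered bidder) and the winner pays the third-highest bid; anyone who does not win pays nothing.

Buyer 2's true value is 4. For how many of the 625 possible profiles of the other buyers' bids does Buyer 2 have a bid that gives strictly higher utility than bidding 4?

12

Others bid (2, 2, 2, 10): truth gives 0; bid 10 gives 2 > 0. Violating.
Others bid (2, 2, 2, 19): truth gives 0; bid 19 gives 2 > 0. Violating.
Others bid (2, 2, 2, 26): truth gives 0; bid 26 gives 2 > 0. Violating.
Others bid (2, 2, 10, 2): truth gives 0; bid 10 gives 2 > 0. Violating.
Others bid (2, 2, 2, 2): truth gives 2; no alternative beats it.
Others bid (2, 2, 2, 4): truth gives 2; no alternative beats it.
(Checking all 625 profiles: 12 have a profitable deviation, 613 do not.)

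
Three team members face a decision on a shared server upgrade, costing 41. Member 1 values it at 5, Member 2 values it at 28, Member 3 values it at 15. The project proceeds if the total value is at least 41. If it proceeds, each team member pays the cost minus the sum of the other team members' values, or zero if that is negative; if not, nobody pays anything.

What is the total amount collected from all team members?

Total value 48 ≥ cost 41, so it is built.
Member 1: others sum to 43; max(0, 41 - 43) = 0.
Member 2: others sum to 20; max(0, 41 - 20) = 21.
Member 3: others sum to 33; max(0, 41 - 33) = 8.
Total collected = 0 + 21 + 8 = 29.

29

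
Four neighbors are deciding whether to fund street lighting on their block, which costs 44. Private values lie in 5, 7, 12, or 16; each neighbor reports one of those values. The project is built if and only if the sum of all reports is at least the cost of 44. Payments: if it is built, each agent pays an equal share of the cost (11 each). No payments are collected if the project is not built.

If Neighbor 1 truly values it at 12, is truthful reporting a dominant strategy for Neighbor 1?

No

Consider the case where Neighbor 2 reports 5, Neighbor 3 reports 7 and Neighbor 4 reports 16.
Truthful report 12: project not built, utility 0.
Report 16 instead: project built, pays 11, utility 12 - 11 = 1.
Since 1 > 0, reporting 16 is strictly better here, so truthful reporting is not dominant.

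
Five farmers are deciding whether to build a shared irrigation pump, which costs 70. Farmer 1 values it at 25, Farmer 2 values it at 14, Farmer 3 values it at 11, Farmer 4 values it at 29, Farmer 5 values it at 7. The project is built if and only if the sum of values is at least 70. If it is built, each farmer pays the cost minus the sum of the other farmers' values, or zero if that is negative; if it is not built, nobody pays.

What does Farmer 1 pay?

Total value 86 ≥ cost 70, so the project is built.
The other farmers' values sum to 61.
Cost minus that sum is 70 - 61 = 9.

9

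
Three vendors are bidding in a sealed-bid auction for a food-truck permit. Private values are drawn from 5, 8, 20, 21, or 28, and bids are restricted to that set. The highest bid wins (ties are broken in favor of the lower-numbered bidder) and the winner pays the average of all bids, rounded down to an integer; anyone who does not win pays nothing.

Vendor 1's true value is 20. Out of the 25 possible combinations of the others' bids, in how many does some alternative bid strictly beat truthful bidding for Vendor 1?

8

Others bid (5, 5): truth gives 10; bid 5 gives 15 > 10. Violating.
Others bid (5, 8): truth gives 9; bid 8 gives 13 > 9. Violating.
Others bid (5, 21): truth gives 0; bid 21 gives 5 > 0. Violating.
Others bid (8, 5): truth gives 9; bid 8 gives 13 > 9. Violating.
Others bid (5, 20): truth gives 5; no alternative beats it.
Others bid (5, 28): truth gives 0; no alternative beats it.
(Checking all 25 profiles: 8 have a profitable deviation, 17 do not.)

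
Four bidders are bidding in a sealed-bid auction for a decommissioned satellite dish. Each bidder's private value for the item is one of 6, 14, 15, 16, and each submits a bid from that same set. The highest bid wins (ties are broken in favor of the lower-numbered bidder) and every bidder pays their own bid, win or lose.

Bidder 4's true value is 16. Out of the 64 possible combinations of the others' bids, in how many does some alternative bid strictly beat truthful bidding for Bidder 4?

Others bid (6, 6, 6): truth gives 0; bid 14 gives 2 > 0. Violating.
Others bid (6, 6, 14): truth gives 0; bid 15 gives 1 > 0. Violating.
Others bid (6, 6, 16): truth gives -16; bid 6 gives -6 > -16. Violating.
Others bid (6, 14, 6): truth gives 0; bid 15 gives 1 > 0. Violating.
Others bid (6, 6, 15): truth gives 0; no alternative beats it.
Others bid (6, 14, 15): truth gives 0; no alternative beats it.
(Checking all 64 profiles: 45 have a profitable deviation, 19 do not.)

45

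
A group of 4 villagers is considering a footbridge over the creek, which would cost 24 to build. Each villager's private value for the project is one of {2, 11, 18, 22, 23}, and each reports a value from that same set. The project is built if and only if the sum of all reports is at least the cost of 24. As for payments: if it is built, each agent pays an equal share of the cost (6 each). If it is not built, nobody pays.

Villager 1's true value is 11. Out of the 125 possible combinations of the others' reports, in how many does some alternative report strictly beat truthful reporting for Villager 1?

1

Others report (2, 2, 2): truth gives 0; report 18 gives 5 > 0. Violating.
Others report (2, 2, 11): truth gives 5; no alternative beats it.
Others report (2, 2, 18): truth gives 5; no alternative beats it.
(Checking all 125 profiles: 1 has a profitable deviation, 124 do not.)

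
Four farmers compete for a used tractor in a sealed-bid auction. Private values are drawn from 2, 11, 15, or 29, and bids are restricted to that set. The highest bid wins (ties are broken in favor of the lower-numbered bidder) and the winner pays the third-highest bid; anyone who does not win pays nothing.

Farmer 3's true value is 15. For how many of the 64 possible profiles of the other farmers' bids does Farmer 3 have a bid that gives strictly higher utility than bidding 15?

12

Others bid (2, 2, 29): truth gives 0; bid 29 gives 13 > 0. Violating.
Others bid (2, 11, 29): truth gives 0; bid 29 gives 4 > 0. Violating.
Others bid (2, 15, 2): truth gives 0; bid 29 gives 13 > 0. Violating.
Others bid (2, 15, 11): truth gives 0; bid 29 gives 4 > 0. Violating.
Others bid (2, 2, 2): truth gives 13; no alternative beats it.
Others bid (2, 2, 11): truth gives 13; no alternative beats it.
(Checking all 64 profiles: 12 have a profitable deviation, 52 do not.)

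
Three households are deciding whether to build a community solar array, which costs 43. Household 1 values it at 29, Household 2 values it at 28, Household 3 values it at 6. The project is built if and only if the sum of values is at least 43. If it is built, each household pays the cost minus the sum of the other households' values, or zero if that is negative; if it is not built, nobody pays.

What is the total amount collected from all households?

Total value 63 ≥ cost 43, so it is built.
Household 1: others sum to 34; max(0, 43 - 34) = 9.
Household 2: others sum to 35; max(0, 43 - 35) = 8.
Household 3: others sum to 57; max(0, 43 - 57) = 0.
Total collected = 9 + 8 + 0 = 17.

17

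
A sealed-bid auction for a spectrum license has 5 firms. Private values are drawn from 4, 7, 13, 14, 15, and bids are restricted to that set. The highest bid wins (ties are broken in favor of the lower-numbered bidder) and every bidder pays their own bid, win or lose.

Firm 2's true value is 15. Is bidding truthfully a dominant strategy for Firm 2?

Consider the case where Firm 1 bids 4, Firm 3 bids 4, Firm 4 bids 4 and Firm 5 bids 4.
Truthful bid 15: wins, pays 15, utility 15 - 15 = 0.
Bid 7 instead: wins, pays 7, utility 15 - 7 = 8.
Since 8 > 0, bidding 7 is strictly better here, so truthful bidding is not dominant.

No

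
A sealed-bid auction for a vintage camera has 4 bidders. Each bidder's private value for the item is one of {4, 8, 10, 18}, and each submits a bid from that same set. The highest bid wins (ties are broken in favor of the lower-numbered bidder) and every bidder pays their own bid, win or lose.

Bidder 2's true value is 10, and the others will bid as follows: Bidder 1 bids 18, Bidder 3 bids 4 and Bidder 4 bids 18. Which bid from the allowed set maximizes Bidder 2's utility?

4

Bid 4: loses but pays 4, utility -4.
Bid 8: loses but pays 8, utility -8.
Bid 10: loses but pays 10, utility -10.
Bid 18: loses but pays 18, utility -18.
The best choice is 4 with utility -4.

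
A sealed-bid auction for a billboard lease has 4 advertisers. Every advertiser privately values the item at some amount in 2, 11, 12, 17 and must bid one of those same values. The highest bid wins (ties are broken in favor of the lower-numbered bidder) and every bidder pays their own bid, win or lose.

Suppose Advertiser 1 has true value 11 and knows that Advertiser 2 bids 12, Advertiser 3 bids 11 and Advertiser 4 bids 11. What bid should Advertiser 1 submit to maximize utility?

Bid 2: loses but pays 2, utility -2.
Bid 11: loses but pays 11, utility -11.
Bid 12: wins, pays 12, utility 11 - 12 = -1.
Bid 17: wins, pays 17, utility 11 - 17 = -6.
The best choice is 12 with utility -1.

12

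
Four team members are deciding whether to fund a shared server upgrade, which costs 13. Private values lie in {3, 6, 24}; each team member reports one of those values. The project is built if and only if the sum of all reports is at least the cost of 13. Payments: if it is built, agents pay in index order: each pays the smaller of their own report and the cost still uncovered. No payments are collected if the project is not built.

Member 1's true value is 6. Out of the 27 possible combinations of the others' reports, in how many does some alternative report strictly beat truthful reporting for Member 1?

Others report (3, 3, 6): truth gives 0; report 3 gives 3 > 0. Violating.
Others report (3, 3, 24): truth gives 0; report 3 gives 3 > 0. Violating.
Others report (3, 6, 3): truth gives 0; report 3 gives 3 > 0. Violating.
Others report (3, 6, 6): truth gives 0; report 3 gives 3 > 0. Violating.
Others report (3, 3, 3): truth gives 0; no alternative beats it.
(Checking all 27 profiles: 26 have a profitable deviation, 1 does not.)

26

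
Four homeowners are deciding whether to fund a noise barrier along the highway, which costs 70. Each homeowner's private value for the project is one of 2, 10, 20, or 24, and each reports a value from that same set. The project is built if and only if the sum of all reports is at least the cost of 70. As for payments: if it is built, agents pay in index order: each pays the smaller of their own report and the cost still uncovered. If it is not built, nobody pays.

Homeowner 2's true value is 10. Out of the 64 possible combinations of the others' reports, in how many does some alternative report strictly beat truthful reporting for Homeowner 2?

Others report (20, 24, 24): truth gives 0; report 2 gives 8 > 0. Violating.
Others report (24, 20, 24): truth gives 0; report 2 gives 8 > 0. Violating.
Others report (24, 24, 20): truth gives 0; report 2 gives 8 > 0. Violating.
Others report (24, 24, 24): truth gives 0; report 2 gives 8 > 0. Violating.
Others report (2, 2, 2): truth gives 0; no alternative beats it.
Others report (2, 2, 10): truth gives 0; no alternative beats it.
(Checking all 64 profiles: 4 have a profitable deviation, 60 do not.)

4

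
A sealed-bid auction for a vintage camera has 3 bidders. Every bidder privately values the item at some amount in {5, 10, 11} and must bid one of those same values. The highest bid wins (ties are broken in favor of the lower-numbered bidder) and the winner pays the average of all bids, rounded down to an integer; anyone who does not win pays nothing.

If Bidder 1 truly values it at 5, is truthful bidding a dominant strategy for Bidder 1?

Yes

Check each profile of the others' bids and compare truth against every alternative bid.
Others bid (10, 10): truth gives 0, best alternative gives -5.
Others bid (5, 10): truth gives 0, best alternative gives -3.
Others bid (10, 5): truth gives 0, best alternative gives -3.
Others bid (5, 5): truth gives 0, best alternative gives -1.
Others bid (5, 11): truth gives 0, best alternative gives 0.
Others bid (10, 11): truth gives 0, best alternative gives 0.
(Remaining 3 profiles checked similarly; truth is weakly best in each.)
In every case the truthful bid is at least as good as any alternative, so it is a dominant strategy.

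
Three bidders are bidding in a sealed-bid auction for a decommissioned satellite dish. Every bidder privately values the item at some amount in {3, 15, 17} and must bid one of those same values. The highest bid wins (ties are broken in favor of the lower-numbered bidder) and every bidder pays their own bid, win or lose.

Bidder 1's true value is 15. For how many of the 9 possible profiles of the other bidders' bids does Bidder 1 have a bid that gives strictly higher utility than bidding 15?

Others bid (3, 3): truth gives 0; bid 3 gives 12 > 0. Violating.
Others bid (3, 17): truth gives -15; bid 17 gives -2 > -15. Violating.
Others bid (15, 17): truth gives -15; bid 17 gives -2 > -15. Violating.
Others bid (17, 3): truth gives -15; bid 17 gives -2 > -15. Violating.
Others bid (3, 15): truth gives 0; no alternative beats it.
Others bid (15, 3): truth gives 0; no alternative beats it.
(Checking all 9 profiles: 6 have a profitable deviation, 3 do not.)

6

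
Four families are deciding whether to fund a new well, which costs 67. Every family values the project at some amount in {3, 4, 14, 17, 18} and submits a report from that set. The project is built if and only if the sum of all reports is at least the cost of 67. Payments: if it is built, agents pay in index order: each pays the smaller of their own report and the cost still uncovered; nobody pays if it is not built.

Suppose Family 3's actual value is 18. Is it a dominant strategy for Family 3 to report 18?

Consider the case where Family 1 reports 14, Family 2 reports 18 and Family 4 reports 18.
Truthful report 18: project built, pays 18, utility 18 - 18 = 0.
Report 17 instead: project built, pays 17, utility 18 - 17 = 1.
Since 1 > 0, reporting 17 is strictly better here, so truthful reporting is not dominant.

No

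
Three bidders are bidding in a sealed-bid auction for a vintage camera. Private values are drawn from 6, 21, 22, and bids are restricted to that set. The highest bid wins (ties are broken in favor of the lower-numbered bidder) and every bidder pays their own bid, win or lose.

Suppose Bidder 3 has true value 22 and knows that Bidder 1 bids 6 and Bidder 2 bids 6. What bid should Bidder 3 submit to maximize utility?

21

Bid 6: loses but pays 6, utility -6.
Bid 21: wins, pays 21, utility 22 - 21 = 1.
Bid 22: wins, pays 22, utility 22 - 22 = 0.
The best choice is 21 with utility 1.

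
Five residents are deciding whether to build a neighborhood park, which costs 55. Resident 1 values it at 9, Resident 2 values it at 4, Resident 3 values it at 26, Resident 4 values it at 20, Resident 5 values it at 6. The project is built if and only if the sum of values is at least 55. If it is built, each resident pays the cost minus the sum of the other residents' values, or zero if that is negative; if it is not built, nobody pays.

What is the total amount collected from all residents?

Total value 65 ≥ cost 55, so it is built.
Resident 1: others sum to 56; max(0, 55 - 56) = 0.
Resident 2: others sum to 61; max(0, 55 - 61) = 0.
Resident 3: others sum to 39; max(0, 55 - 39) = 16.
Resident 4: others sum to 45; max(0, 55 - 45) = 10.
Resident 5: others sum to 59; max(0, 55 - 59) = 0.
Total collected = 0 + 0 + 16 + 10 + 0 = 26.

26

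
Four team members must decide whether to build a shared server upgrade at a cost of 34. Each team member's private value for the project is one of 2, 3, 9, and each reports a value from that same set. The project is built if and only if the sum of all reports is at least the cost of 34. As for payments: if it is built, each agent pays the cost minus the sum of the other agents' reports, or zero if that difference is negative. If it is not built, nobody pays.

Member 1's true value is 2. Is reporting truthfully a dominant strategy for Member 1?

Check each profile of the others' reports and compare truth against every alternative report.
Others report (2, 2, 2): truth gives 0, best alternative gives 0.
Others report (2, 2, 3): truth gives 0, best alternative gives 0.
Others report (2, 2, 9): truth gives 0, best alternative gives 0.
Others report (2, 3, 2): truth gives 0, best alternative gives 0.
Others report (2, 3, 3): truth gives 0, best alternative gives 0.
Others report (2, 3, 9): truth gives 0, best alternative gives 0.
(Remaining 21 profiles checked similarly; truth is weakly best in each.)
In every case the truthful report is at least as good as any alternative, so it is a dominant strategy.

Yes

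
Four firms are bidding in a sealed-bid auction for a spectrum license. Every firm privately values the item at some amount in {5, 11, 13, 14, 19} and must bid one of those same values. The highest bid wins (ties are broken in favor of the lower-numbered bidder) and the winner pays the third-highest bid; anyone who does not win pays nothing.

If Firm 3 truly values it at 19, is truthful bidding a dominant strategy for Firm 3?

Yes

Check each profile of the others' bids and compare truth against every alternative bid.
Others bid (5, 5, 19): truth gives 14, best alternative gives 0.
Others bid (5, 14, 5): truth gives 14, best alternative gives 0.
Others bid (14, 5, 5): truth gives 14, best alternative gives 0.
Others bid (5, 11, 19): truth gives 8, best alternative gives 0.
Others bid (5, 14, 11): truth gives 8, best alternative gives 0.
Others bid (11, 5, 19): truth gives 8, best alternative gives 0.
(Remaining 119 profiles checked similarly; truth is weakly best in each.)
In every case the truthful bid is at least as good as any alternative, so it is a dominant strategy.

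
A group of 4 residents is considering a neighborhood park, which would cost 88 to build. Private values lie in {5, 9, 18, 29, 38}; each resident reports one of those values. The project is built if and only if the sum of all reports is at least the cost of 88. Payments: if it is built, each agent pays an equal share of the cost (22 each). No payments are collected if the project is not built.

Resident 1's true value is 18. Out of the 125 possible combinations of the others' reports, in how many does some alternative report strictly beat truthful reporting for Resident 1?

Others report (5, 29, 38): truth gives -4; report 5 gives 0 > -4. Violating.
Others report (5, 38, 29): truth gives -4; report 5 gives 0 > -4. Violating.
Others report (5, 38, 38): truth gives -4; report 5 gives 0 > -4. Violating.
Others report (9, 29, 38): truth gives -4; report 5 gives 0 > -4. Violating.
Others report (5, 5, 5): truth gives 0; no alternative beats it.
Others report (5, 5, 9): truth gives 0; no alternative beats it.
(Checking all 125 profiles: 21 have a profitable deviation, 104 do not.)

21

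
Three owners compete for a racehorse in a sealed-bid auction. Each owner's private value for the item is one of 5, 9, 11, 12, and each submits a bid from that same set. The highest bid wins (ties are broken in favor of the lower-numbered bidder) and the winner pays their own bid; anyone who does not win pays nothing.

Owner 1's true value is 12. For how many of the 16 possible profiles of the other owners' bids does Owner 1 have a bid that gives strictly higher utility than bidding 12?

9

Others bid (5, 5): truth gives 0; bid 5 gives 7 > 0. Violating.
Others bid (5, 9): truth gives 0; bid 9 gives 3 > 0. Violating.
Others bid (5, 11): truth gives 0; bid 11 gives 1 > 0. Violating.
Others bid (9, 5): truth gives 0; bid 9 gives 3 > 0. Violating.
Others bid (5, 12): truth gives 0; no alternative beats it.
Others bid (9, 12): truth gives 0; no alternative beats it.
(Checking all 16 profiles: 9 have a profitable deviation, 7 do not.)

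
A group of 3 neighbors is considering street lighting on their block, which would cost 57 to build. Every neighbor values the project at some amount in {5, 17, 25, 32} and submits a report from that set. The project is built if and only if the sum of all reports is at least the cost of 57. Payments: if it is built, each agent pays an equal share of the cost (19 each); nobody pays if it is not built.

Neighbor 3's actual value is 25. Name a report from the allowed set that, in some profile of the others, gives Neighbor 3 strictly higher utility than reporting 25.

32

Suppose Neighbor 1 reports 5 and Neighbor 2 reports 25.
Report 25: project not built, utility 0.
Report 32: project built, pays 19, utility 25 - 19 = 6.
So reporting 32 beats truth here (6 > 0).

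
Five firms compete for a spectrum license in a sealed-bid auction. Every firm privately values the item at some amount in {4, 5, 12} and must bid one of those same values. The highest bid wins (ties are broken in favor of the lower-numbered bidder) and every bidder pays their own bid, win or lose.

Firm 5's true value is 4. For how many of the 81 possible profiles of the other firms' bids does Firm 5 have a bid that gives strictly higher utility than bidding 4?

Others bid (4, 4, 4, 4): truth gives -4; bid 5 gives -1 > -4. Violating.
Others bid (4, 4, 4, 5): truth gives -4; no alternative beats it.
Others bid (4, 4, 4, 12): truth gives -4; no alternative beats it.
(Checking all 81 profiles: 1 has a profitable deviation, 80 do not.)

1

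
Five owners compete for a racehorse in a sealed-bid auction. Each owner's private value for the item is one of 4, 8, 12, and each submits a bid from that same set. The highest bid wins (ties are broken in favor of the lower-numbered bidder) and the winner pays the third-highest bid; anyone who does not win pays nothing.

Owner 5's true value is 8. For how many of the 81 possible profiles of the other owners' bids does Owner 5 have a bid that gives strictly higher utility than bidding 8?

Others bid (4, 4, 4, 8): truth gives 0; bid 12 gives 4 > 0. Violating.
Others bid (4, 4, 8, 4): truth gives 0; bid 12 gives 4 > 0. Violating.
Others bid (4, 8, 4, 4): truth gives 0; bid 12 gives 4 > 0. Violating.
Others bid (8, 4, 4, 4): truth gives 0; bid 12 gives 4 > 0. Violating.
Others bid (4, 4, 4, 4): truth gives 4; no alternative beats it.
Others bid (4, 4, 4, 12): truth gives 0; no alternative beats it.
(Checking all 81 profiles: 4 have a profitable deviation, 77 do not.)

4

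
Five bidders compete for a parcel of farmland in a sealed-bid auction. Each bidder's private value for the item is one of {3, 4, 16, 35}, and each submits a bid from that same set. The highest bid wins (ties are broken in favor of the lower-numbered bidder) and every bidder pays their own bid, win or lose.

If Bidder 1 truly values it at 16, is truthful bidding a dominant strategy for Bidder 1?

Consider the case where Bidder 2 bids 3, Bidder 3 bids 3, Bidder 4 bids 3 and Bidder 5 bids 3.
Truthful bid 16: wins, pays 16, utility 16 - 16 = 0.
Bid 3 instead: wins, pays 3, utility 16 - 3 = 13.
Since 13 > 0, bidding 3 is strictly better here, so truthful bidding is not dominant.

No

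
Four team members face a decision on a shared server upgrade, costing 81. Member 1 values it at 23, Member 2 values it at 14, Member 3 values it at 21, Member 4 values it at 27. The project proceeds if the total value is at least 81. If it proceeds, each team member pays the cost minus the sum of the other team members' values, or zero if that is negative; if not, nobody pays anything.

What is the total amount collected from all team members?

69

Total value 85 ≥ cost 81, so it is built.
Member 1: others sum to 62; max(0, 81 - 62) = 19.
Member 2: others sum to 71; max(0, 81 - 71) = 10.
Member 3: others sum to 64; max(0, 81 - 64) = 17.
Member 4: others sum to 58; max(0, 81 - 58) = 23.
Total collected = 19 + 10 + 17 + 23 = 69.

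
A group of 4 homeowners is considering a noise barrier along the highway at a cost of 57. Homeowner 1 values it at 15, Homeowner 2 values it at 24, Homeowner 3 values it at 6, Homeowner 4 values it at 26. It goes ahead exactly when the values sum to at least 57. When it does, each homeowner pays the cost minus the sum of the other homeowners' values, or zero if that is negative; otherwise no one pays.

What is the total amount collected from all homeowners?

Total value 71 ≥ cost 57, so it is built.
Homeowner 1: others sum to 56; max(0, 57 - 56) = 1.
Homeowner 2: others sum to 47; max(0, 57 - 47) = 10.
Homeowner 3: others sum to 65; max(0, 57 - 65) = 0.
Homeowner 4: others sum to 45; max(0, 57 - 45) = 12.
Total collected = 1 + 10 + 0 + 12 = 23.

23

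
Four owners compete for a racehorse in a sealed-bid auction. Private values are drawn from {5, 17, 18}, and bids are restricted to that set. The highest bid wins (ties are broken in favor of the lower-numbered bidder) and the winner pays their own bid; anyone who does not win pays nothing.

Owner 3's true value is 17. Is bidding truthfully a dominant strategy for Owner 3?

Check each profile of the others' bids and compare truth against every alternative bid.
Others bid (5, 5, 5): truth gives 0, best alternative gives 0.
Others bid (5, 5, 17): truth gives 0, best alternative gives 0.
Others bid (5, 5, 18): truth gives 0, best alternative gives 0.
Others bid (5, 17, 5): truth gives 0, best alternative gives 0.
Others bid (5, 17, 17): truth gives 0, best alternative gives 0.
Others bid (5, 17, 18): truth gives 0, best alternative gives 0.
(Remaining 21 profiles checked similarly; truth is weakly best in each.)
In every case the truthful bid is at least as good as any alternative, so it is a dominant strategy.

Yes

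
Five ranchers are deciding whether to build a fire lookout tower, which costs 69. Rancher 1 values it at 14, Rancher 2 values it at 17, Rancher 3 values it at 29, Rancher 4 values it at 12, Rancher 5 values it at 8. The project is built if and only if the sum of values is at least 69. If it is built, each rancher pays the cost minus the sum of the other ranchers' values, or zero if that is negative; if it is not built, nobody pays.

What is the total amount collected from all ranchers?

Total value 80 ≥ cost 69, so it is built.
Rancher 1: others sum to 66; max(0, 69 - 66) = 3.
Rancher 2: others sum to 63; max(0, 69 - 63) = 6.
Rancher 3: others sum to 51; max(0, 69 - 51) = 18.
Rancher 4: others sum to 68; max(0, 69 - 68) = 1.
Rancher 5: others sum to 72; max(0, 69 - 72) = 0.
Total collected = 3 + 6 + 18 + 1 + 0 = 28.

28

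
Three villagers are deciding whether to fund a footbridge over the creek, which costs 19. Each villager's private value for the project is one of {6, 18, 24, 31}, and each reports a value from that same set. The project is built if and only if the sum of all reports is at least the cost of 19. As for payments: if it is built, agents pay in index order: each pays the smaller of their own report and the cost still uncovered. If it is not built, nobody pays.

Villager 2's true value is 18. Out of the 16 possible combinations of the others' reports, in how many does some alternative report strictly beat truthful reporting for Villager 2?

Others report (6, 18): truth gives 5; report 6 gives 12 > 5. Violating.
Others report (6, 24): truth gives 5; report 6 gives 12 > 5. Violating.
Others report (6, 31): truth gives 5; report 6 gives 12 > 5. Violating.
Others report (6, 6): truth gives 5; no alternative beats it.
Others report (18, 6): truth gives 17; no alternative beats it.
(Checking all 16 profiles: 3 have a profitable deviation, 13 do not.)

3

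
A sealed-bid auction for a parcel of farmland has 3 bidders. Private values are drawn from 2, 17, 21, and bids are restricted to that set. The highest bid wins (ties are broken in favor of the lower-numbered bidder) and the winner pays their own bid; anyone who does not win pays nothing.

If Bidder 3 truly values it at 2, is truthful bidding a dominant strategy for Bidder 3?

Check each profile of the others' bids and compare truth against every alternative bid.
Others bid (2, 2): truth gives 0, best alternative gives -15.
Others bid (2, 17): truth gives 0, best alternative gives 0.
Others bid (2, 21): truth gives 0, best alternative gives 0.
Others bid (17, 2): truth gives 0, best alternative gives 0.
Others bid (17, 17): truth gives 0, best alternative gives 0.
Others bid (17, 21): truth gives 0, best alternative gives 0.
(Remaining 3 profiles checked similarly; truth is weakly best in each.)
In every case the truthful bid is at least as good as any alternative, so it is a dominant strategy.

Yes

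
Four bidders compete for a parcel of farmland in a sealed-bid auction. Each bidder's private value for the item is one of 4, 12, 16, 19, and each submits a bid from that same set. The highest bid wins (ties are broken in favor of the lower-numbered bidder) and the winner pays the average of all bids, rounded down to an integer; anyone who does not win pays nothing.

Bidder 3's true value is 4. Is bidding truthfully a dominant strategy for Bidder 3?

Yes

Check each profile of the others' bids and compare truth against every alternative bid.
Others bid (4, 4, 12): truth gives 0, best alternative gives -4.
Others bid (4, 4, 4): truth gives 0, best alternative gives -2.
Others bid (4, 4, 16): truth gives 0, best alternative gives 0.
Others bid (4, 4, 19): truth gives 0, best alternative gives 0.
Others bid (4, 12, 4): truth gives 0, best alternative gives 0.
Others bid (4, 12, 12): truth gives 0, best alternative gives 0.
(Remaining 58 profiles checked similarly; truth is weakly best in each.)
In every case the truthful bid is at least as good as any alternative, so it is a dominant strategy.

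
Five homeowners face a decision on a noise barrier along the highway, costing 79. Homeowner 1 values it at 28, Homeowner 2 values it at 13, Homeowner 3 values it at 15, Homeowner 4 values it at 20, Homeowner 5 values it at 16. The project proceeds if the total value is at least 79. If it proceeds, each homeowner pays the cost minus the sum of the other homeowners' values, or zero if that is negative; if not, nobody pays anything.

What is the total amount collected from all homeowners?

Total value 92 ≥ cost 79, so it is built.
Homeowner 1: others sum to 64; max(0, 79 - 64) = 15.
Homeowner 2: others sum to 79; max(0, 79 - 79) = 0.
Homeowner 3: others sum to 77; max(0, 79 - 77) = 2.
Homeowner 4: others sum to 72; max(0, 79 - 72) = 7.
Homeowner 5: others sum to 76; max(0, 79 - 76) = 3.
Total collected = 15 + 0 + 2 + 7 + 3 = 27.

27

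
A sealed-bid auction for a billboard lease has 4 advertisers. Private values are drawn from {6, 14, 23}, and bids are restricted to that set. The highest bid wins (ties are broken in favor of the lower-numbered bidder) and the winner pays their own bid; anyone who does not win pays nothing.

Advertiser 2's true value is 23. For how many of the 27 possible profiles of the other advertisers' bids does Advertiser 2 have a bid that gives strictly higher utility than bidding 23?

Others bid (6, 6, 6): truth gives 0; bid 14 gives 9 > 0. Violating.
Others bid (6, 6, 14): truth gives 0; bid 14 gives 9 > 0. Violating.
Others bid (6, 14, 6): truth gives 0; bid 14 gives 9 > 0. Violating.
Others bid (6, 14, 14): truth gives 0; bid 14 gives 9 > 0. Violating.
Others bid (6, 6, 23): truth gives 0; no alternative beats it.
Others bid (6, 14, 23): truth gives 0; no alternative beats it.
(Checking all 27 profiles: 4 have a profitable deviation, 23 do not.)

4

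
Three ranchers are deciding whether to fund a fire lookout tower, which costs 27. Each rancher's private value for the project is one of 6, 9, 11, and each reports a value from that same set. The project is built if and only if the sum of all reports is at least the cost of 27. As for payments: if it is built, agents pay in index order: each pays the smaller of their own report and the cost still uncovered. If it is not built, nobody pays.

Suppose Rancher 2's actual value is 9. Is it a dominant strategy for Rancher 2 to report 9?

Consider the case where Rancher 1 reports 11 and Rancher 3 reports 11.
Truthful report 9: project built, pays 9, utility 9 - 9 = 0.
Report 6 instead: project built, pays 6, utility 9 - 6 = 3.
Since 3 > 0, reporting 6 is strictly better here, so truthful reporting is not dominant.

No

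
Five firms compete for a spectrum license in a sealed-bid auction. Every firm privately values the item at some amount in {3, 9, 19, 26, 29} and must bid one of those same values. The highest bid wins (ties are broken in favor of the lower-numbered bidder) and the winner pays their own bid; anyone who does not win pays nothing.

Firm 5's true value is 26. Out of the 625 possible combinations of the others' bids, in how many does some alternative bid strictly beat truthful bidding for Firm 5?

16

Others bid (3, 3, 3, 3): truth gives 0; bid 9 gives 17 > 0. Violating.
Others bid (3, 3, 3, 9): truth gives 0; bid 19 gives 7 > 0. Violating.
Others bid (3, 3, 9, 3): truth gives 0; bid 19 gives 7 > 0. Violating.
Others bid (3, 3, 9, 9): truth gives 0; bid 19 gives 7 > 0. Violating.
Others bid (3, 3, 3, 19): truth gives 0; no alternative beats it.
Others bid (3, 3, 3, 26): truth gives 0; no alternative beats it.
(Checking all 625 profiles: 16 have a profitable deviation, 609 do not.)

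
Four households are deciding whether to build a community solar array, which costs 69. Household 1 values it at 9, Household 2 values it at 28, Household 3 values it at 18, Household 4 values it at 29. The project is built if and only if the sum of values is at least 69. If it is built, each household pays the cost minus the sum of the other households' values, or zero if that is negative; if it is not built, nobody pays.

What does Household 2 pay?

13

Total value 84 ≥ cost 69, so the project is built.
The other households' values sum to 56.
Cost minus that sum is 69 - 56 = 13.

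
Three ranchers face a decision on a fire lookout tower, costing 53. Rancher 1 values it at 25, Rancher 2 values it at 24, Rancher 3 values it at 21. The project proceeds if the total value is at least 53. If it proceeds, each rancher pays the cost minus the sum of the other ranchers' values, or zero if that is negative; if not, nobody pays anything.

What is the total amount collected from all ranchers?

19

Total value 70 ≥ cost 53, so it is built.
Rancher 1: others sum to 45; max(0, 53 - 45) = 8.
Rancher 2: others sum to 46; max(0, 53 - 46) = 7.
Rancher 3: others sum to 49; max(0, 53 - 49) = 4.
Total collected = 8 + 7 + 4 = 19.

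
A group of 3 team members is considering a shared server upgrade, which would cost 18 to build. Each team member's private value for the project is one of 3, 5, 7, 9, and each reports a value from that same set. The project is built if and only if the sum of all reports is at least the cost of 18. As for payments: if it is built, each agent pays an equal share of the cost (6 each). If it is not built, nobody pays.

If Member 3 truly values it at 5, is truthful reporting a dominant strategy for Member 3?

No

Consider the case where Member 1 reports 5 and Member 2 reports 9.
Truthful report 5: project built, pays 6, utility 5 - 6 = -1.
Report 3 instead: project not built, utility 0.
Since 0 > -1, reporting 3 is strictly better here, so truthful reporting is not dominant.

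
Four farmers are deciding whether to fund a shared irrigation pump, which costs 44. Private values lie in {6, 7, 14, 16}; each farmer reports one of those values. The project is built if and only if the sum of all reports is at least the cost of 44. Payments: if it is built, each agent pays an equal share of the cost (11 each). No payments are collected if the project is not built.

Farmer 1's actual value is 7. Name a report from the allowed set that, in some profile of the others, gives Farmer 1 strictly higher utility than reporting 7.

6

Suppose Farmer 2 reports 7, Farmer 3 reports 14 and Farmer 4 reports 16.
Report 7: project built, pays 11, utility 7 - 11 = -4.
Report 6: project not built, utility 0.
So reporting 6 beats truth here (0 > -4).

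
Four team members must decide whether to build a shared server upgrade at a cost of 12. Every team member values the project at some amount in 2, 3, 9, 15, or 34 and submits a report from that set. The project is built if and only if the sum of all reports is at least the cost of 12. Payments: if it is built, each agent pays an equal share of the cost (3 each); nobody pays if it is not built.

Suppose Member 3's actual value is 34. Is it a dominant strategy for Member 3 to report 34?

Check each profile of the others' reports and compare truth against every alternative report.
Others report (2, 2, 2): truth gives 31, best alternative gives 31.
Others report (2, 2, 3): truth gives 31, best alternative gives 31.
Others report (2, 2, 9): truth gives 31, best alternative gives 31.
Others report (2, 2, 15): truth gives 31, best alternative gives 31.
Others report (2, 2, 34): truth gives 31, best alternative gives 31.
Others report (2, 3, 2): truth gives 31, best alternative gives 31.
(Remaining 119 profiles checked similarly; truth is weakly best in each.)
In every case the truthful report is at least as good as any alternative, so it is a dominant strategy.

Yes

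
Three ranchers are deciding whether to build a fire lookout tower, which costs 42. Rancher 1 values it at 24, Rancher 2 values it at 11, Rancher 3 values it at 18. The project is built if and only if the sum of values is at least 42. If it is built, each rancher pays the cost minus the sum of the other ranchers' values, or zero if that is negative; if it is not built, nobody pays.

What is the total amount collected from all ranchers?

Total value 53 ≥ cost 42, so it is built.
Rancher 1: others sum to 29; max(0, 42 - 29) = 13.
Rancher 2: others sum to 42; max(0, 42 - 42) = 0.
Rancher 3: others sum to 35; max(0, 42 - 35) = 7.
Total collected = 13 + 0 + 7 = 20.

20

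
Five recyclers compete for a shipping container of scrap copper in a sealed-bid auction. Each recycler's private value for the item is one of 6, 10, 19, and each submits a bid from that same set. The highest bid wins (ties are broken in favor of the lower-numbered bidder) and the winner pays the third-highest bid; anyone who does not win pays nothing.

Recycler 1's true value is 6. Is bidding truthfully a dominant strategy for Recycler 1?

Yes

Check each profile of the others' bids and compare truth against every alternative bid.
Others bid (6, 6, 10, 10): truth gives 0, best alternative gives -4.
Others bid (6, 10, 6, 10): truth gives 0, best alternative gives -4.
Others bid (6, 10, 10, 6): truth gives 0, best alternative gives -4.
Others bid (6, 10, 10, 10): truth gives 0, best alternative gives -4.
Others bid (10, 6, 6, 10): truth gives 0, best alternative gives -4.
Others bid (10, 6, 10, 6): truth gives 0, best alternative gives -4.
(Remaining 75 profiles checked similarly; truth is weakly best in each.)
In every case the truthful bid is at least as good as any alternative, so it is a dominant strategy.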